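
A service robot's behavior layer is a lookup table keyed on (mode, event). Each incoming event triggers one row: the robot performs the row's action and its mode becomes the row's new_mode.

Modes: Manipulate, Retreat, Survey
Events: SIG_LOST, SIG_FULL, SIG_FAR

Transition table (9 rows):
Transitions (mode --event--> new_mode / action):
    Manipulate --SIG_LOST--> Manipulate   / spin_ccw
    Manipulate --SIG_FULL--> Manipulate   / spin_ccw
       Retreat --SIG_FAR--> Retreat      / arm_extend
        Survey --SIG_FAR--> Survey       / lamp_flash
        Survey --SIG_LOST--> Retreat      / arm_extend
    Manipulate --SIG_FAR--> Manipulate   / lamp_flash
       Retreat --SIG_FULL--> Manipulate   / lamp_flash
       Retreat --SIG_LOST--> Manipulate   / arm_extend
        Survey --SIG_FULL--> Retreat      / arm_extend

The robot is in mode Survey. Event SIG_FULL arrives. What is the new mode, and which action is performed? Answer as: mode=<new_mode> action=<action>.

current mode = Survey; filter table to that mode:
  (Survey, SIG_FAR) → (Survey, lamp_flash)
  (Survey, SIG_LOST) → (Retreat, arm_extend)
  (Survey, SIG_FULL) → (Retreat, arm_extend)  ← event matches
event = SIG_FULL selects (Retreat, arm_extend)

mode=Retreat action=arm_extend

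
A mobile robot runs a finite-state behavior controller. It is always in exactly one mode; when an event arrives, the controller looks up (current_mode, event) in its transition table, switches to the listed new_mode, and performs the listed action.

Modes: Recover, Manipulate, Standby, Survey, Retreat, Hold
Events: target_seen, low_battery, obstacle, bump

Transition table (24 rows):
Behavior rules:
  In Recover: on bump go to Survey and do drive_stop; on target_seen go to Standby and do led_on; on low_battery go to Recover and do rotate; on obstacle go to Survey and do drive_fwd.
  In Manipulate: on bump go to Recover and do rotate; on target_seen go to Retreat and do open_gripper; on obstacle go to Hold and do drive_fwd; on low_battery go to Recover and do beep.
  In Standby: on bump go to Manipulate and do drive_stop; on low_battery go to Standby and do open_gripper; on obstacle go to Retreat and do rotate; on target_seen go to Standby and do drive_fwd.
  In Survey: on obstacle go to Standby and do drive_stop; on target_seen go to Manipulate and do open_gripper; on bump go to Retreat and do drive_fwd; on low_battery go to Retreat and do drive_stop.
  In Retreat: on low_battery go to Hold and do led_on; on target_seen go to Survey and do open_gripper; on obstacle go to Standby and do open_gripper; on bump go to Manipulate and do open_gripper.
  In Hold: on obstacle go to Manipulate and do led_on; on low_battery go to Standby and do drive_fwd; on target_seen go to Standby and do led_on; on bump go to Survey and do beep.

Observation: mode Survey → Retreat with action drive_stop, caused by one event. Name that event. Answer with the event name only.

try target_seen: (Survey, target_seen) → (Manipulate, open_gripper)
try low_battery: (Survey, low_battery) → (Retreat, drive_stop)  ← matches
try obstacle: (Survey, obstacle) → (Standby, drive_stop)
try bump: (Survey, bump) → (Retreat, drive_fwd)

low_battery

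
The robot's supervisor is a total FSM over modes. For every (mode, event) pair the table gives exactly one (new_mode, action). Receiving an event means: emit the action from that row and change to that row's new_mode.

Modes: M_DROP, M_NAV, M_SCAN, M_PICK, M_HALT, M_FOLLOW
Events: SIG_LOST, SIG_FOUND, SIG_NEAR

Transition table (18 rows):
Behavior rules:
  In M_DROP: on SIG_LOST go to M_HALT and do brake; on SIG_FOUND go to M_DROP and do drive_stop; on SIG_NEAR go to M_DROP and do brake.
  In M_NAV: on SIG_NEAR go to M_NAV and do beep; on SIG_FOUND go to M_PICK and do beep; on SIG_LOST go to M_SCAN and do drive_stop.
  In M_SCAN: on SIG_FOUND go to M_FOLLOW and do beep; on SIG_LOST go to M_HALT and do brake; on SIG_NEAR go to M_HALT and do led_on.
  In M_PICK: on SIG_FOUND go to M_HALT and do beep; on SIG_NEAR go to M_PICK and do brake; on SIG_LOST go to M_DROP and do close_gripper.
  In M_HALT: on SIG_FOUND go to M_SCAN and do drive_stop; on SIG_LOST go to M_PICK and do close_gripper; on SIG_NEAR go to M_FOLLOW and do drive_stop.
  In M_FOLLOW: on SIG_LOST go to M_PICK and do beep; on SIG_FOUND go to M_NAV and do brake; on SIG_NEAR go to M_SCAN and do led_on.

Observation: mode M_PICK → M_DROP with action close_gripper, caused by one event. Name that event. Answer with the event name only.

SIG_LOST

try SIG_LOST: (M_PICK, SIG_LOST) → (M_DROP, close_gripper)  ← matches
try SIG_FOUND: (M_PICK, SIG_FOUND) → (M_HALT, beep)
try SIG_NEAR: (M_PICK, SIG_NEAR) → (M_PICK, brake)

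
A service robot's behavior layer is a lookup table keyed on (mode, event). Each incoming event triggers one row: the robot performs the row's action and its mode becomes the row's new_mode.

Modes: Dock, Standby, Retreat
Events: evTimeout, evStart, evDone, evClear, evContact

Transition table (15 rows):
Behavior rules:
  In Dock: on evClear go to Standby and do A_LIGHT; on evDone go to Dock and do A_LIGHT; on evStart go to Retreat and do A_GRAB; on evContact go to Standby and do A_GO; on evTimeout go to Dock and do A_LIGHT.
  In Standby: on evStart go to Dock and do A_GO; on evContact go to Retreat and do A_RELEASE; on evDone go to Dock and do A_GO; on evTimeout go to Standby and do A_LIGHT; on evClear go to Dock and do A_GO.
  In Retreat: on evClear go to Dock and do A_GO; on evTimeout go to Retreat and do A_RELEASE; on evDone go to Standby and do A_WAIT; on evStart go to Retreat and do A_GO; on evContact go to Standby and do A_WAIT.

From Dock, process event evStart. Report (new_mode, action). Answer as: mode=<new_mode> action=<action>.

current mode = Dock; filter table to that mode:
  (Dock, evClear) → (Standby, A_LIGHT)
  (Dock, evDone) → (Dock, A_LIGHT)
  (Dock, evStart) → (Retreat, A_GRAB)  ← event matches
  (Dock, evContact) → (Standby, A_GO)
  (Dock, evTimeout) → (Dock, A_LIGHT)
event = evStart selects (Retreat, A_GRAB)

mode=Retreat action=A_GRAB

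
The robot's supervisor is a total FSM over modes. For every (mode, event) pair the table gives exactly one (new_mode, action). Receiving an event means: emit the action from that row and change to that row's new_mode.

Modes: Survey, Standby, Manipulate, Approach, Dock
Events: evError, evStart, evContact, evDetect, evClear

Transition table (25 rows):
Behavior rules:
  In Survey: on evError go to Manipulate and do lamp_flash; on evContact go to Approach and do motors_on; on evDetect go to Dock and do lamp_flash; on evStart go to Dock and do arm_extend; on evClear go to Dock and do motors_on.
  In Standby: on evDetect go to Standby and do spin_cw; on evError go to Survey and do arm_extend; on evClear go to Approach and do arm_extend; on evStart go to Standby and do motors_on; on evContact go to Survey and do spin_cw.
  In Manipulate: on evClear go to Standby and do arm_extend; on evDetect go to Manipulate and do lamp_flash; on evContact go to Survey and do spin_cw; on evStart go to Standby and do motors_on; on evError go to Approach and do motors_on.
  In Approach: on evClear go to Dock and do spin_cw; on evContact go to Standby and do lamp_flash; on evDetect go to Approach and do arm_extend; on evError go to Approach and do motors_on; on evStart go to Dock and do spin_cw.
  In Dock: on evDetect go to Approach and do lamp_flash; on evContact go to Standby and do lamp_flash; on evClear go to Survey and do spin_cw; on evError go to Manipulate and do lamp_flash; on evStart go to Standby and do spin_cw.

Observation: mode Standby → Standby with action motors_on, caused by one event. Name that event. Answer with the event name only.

try evError: (Standby, evError) → (Survey, arm_extend)
try evStart: (Standby, evStart) → (Standby, motors_on)  ← matches
try evContact: (Standby, evContact) → (Survey, spin_cw)
try evDetect: (Standby, evDetect) → (Standby, spin_cw)
try evClear: (Standby, evClear) → (Approach, arm_extend)

evStart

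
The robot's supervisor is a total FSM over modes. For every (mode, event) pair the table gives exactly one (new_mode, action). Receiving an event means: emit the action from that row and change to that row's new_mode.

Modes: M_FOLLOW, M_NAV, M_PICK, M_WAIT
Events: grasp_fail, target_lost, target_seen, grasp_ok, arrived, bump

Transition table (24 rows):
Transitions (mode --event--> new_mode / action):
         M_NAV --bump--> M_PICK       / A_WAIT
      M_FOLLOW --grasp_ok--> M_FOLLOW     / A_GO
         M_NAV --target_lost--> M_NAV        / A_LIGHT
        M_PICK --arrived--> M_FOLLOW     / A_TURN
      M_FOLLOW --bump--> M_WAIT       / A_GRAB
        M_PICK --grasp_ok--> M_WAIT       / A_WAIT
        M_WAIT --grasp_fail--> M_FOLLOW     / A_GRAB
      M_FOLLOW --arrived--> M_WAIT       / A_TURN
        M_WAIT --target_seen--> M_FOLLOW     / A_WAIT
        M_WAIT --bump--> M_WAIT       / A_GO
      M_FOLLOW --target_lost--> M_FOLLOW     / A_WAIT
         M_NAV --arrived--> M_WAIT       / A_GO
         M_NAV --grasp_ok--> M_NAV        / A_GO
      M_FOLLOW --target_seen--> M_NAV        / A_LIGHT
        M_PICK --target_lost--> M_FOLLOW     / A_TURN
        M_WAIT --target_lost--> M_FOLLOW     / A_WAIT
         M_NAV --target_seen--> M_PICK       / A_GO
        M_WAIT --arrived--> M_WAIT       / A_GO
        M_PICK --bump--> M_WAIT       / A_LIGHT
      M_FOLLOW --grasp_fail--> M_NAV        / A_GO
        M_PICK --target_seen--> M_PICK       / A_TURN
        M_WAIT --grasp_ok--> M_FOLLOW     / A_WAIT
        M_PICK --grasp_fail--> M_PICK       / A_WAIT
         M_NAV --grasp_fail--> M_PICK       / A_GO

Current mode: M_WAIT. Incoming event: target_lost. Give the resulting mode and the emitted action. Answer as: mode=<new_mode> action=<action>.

current mode = M_WAIT; filter table to that mode:
  (M_WAIT, grasp_fail) → (M_FOLLOW, A_GRAB)
  (M_WAIT, target_seen) → (M_FOLLOW, A_WAIT)
  (M_WAIT, bump) → (M_WAIT, A_GO)
  (M_WAIT, target_lost) → (M_FOLLOW, A_WAIT)  ← event matches
  (M_WAIT, arrived) → (M_WAIT, A_GO)
  (M_WAIT, grasp_ok) → (M_FOLLOW, A_WAIT)
event = target_lost selects (M_FOLLOW, A_WAIT)

mode=M_FOLLOW action=A_WAIT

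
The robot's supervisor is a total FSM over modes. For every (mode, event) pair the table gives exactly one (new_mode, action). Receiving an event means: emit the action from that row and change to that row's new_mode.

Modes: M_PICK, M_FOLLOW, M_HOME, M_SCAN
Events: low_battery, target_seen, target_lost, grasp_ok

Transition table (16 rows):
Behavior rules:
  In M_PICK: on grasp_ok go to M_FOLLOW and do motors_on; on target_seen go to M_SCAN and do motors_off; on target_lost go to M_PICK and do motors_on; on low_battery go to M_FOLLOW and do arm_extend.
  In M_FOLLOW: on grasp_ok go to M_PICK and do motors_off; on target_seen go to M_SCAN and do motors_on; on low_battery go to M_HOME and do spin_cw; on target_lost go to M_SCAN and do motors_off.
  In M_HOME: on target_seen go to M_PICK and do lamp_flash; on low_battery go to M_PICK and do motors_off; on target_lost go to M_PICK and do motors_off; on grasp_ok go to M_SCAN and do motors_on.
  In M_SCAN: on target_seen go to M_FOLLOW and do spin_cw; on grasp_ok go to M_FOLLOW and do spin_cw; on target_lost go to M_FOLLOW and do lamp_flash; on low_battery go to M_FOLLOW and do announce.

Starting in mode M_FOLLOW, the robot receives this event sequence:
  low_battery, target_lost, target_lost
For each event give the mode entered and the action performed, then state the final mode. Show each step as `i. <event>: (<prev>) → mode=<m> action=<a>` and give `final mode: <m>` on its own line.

final mode: M_PICK

1. low_battery: (M_FOLLOW) → mode=M_HOME action=spin_cw
2. target_lost: (M_HOME) → mode=M_PICK action=motors_off
3. target_lost: (M_PICK) → mode=M_PICK action=motors_on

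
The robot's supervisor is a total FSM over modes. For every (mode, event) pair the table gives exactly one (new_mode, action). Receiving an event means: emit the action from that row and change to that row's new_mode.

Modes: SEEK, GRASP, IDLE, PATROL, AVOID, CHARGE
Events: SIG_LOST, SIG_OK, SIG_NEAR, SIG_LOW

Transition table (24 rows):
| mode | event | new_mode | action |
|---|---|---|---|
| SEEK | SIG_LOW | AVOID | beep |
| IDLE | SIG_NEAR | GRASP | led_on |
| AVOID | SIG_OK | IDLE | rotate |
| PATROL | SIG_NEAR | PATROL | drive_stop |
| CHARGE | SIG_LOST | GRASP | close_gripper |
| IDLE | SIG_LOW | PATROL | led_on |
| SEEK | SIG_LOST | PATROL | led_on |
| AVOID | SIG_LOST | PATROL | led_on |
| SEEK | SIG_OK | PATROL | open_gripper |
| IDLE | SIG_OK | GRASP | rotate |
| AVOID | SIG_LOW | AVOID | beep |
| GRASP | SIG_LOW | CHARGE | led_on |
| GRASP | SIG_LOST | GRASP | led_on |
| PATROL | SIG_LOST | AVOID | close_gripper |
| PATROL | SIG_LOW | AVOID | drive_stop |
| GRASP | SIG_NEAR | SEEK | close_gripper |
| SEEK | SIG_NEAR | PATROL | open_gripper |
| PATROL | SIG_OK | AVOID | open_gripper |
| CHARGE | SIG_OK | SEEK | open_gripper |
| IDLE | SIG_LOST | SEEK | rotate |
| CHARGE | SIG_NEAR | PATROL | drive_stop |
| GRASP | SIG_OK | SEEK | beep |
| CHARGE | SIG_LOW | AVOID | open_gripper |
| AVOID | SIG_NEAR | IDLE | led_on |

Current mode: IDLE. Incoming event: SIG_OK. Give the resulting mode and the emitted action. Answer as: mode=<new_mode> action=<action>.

current mode = IDLE; filter table to that mode:
  (IDLE, SIG_NEAR) → (GRASP, led_on)
  (IDLE, SIG_LOW) → (PATROL, led_on)
  (IDLE, SIG_OK) → (GRASP, rotate)  ← event matches
  (IDLE, SIG_LOST) → (SEEK, rotate)
event = SIG_OK selects (GRASP, rotate)

mode=GRASP action=rotate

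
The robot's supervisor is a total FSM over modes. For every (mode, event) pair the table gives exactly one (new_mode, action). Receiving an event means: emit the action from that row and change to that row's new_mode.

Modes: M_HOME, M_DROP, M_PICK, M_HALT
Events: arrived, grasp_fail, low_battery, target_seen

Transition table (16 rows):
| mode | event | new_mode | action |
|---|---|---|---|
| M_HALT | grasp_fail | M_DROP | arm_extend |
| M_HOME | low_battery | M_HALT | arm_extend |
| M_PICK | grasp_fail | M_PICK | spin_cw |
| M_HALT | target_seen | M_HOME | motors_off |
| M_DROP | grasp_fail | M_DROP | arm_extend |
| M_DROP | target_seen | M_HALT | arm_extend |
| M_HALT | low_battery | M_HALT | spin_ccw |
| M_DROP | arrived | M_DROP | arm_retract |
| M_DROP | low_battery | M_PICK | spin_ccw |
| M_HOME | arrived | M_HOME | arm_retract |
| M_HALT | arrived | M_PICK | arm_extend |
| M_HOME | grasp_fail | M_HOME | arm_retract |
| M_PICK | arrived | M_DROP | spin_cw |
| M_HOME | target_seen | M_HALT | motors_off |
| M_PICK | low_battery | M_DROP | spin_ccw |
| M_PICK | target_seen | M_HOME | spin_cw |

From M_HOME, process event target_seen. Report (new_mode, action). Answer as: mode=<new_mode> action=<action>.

mode=M_HALT action=motors_off

current mode = M_HOME; filter table to that mode:
  (M_HOME, low_battery) → (M_HALT, arm_extend)
  (M_HOME, arrived) → (M_HOME, arm_retract)
  (M_HOME, grasp_fail) → (M_HOME, arm_retract)
  (M_HOME, target_seen) → (M_HALT, motors_off)  ← event matches
event = target_seen selects (M_HALT, motors_off)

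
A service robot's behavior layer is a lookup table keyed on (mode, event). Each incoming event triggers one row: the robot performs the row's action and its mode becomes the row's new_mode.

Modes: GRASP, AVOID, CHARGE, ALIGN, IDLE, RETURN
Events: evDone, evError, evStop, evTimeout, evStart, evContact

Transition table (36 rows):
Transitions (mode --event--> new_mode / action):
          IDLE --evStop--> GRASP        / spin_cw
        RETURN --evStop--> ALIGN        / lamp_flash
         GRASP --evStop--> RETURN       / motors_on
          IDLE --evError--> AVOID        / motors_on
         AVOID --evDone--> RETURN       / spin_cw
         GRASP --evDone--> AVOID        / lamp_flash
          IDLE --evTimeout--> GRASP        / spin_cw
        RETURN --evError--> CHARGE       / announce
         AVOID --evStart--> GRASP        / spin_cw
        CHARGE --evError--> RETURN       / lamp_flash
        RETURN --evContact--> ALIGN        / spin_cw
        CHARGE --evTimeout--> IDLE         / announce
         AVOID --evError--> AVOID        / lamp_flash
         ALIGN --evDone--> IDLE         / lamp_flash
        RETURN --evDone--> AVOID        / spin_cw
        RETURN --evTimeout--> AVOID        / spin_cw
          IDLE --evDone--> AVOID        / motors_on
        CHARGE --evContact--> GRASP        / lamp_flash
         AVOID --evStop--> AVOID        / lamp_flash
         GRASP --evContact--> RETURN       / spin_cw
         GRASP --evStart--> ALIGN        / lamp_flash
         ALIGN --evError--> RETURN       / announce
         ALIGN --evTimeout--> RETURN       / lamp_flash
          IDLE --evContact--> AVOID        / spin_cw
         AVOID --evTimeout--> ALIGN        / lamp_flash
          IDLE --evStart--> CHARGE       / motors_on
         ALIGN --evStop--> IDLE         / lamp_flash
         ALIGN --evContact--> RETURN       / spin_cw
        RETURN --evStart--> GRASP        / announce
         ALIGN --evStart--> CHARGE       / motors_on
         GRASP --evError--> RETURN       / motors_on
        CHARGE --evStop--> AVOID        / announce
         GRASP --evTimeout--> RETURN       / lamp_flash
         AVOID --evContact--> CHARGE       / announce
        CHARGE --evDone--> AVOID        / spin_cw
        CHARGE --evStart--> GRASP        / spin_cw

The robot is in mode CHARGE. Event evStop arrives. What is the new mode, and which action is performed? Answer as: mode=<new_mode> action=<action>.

mode=AVOID action=announce

current mode = CHARGE; filter table to that mode:
  (CHARGE, evError) → (RETURN, lamp_flash)
  (CHARGE, evTimeout) → (IDLE, announce)
  (CHARGE, evContact) → (GRASP, lamp_flash)
  (CHARGE, evStop) → (AVOID, announce)  ← event matches
  (CHARGE, evDone) → (AVOID, spin_cw)
  (CHARGE, evStart) → (GRASP, spin_cw)
event = evStop selects (AVOID, announce)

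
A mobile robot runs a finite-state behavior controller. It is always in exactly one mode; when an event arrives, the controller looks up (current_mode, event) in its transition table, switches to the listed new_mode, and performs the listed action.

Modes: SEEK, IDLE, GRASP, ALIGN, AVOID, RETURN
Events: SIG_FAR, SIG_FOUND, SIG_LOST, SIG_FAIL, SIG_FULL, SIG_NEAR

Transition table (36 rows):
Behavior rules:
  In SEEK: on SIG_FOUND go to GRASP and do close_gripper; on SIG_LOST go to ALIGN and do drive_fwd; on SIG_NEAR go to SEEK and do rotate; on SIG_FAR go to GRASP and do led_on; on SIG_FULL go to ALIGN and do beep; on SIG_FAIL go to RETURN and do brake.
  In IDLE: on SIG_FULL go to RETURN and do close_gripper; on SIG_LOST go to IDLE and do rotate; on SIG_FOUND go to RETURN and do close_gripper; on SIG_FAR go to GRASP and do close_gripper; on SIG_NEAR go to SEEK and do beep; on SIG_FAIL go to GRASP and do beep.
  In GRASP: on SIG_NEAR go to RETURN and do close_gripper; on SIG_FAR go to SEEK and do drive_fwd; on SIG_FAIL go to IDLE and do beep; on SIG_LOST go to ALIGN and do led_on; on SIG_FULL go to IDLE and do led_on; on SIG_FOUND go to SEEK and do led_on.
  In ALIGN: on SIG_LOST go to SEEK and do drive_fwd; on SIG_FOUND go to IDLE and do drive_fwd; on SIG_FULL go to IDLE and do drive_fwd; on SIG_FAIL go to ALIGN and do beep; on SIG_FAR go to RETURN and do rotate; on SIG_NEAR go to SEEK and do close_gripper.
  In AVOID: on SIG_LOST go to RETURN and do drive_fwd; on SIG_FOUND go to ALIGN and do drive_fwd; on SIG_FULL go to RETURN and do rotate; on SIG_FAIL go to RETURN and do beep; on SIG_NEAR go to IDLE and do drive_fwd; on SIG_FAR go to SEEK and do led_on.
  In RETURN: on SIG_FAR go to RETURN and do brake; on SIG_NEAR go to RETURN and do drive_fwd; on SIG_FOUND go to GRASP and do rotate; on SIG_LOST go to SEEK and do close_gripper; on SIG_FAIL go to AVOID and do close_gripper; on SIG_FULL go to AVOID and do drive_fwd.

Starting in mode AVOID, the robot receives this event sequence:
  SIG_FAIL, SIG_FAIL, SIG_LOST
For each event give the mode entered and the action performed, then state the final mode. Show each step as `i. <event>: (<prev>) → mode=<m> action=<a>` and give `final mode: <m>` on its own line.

final mode: RETURN

1. SIG_FAIL: (AVOID) → mode=RETURN action=beep
2. SIG_FAIL: (RETURN) → mode=AVOID action=close_gripper
3. SIG_LOST: (AVOID) → mode=RETURN action=drive_fwd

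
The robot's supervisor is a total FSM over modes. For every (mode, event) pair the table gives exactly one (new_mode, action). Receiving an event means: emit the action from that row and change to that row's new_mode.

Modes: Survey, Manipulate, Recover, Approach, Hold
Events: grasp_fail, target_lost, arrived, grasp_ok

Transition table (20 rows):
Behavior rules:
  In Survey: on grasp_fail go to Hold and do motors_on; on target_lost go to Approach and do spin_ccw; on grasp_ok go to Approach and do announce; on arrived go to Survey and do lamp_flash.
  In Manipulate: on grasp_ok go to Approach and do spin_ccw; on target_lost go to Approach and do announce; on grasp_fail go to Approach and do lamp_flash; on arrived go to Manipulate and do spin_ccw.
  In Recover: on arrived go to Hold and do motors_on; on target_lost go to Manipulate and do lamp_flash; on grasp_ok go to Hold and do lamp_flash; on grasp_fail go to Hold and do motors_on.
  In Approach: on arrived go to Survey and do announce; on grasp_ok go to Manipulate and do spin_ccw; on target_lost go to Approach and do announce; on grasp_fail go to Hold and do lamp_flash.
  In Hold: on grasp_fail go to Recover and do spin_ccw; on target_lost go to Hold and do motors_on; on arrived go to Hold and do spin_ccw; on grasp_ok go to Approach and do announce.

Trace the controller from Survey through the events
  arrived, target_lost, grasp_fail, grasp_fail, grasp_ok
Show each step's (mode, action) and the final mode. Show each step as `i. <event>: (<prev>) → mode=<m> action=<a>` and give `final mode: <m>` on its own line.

1. arrived: (Survey) → mode=Survey action=lamp_flash
2. target_lost: (Survey) → mode=Approach action=spin_ccw
3. grasp_fail: (Approach) → mode=Hold action=lamp_flash
4. grasp_fail: (Hold) → mode=Recover action=spin_ccw
5. grasp_ok: (Recover) → mode=Hold action=lamp_flash

final mode: Hold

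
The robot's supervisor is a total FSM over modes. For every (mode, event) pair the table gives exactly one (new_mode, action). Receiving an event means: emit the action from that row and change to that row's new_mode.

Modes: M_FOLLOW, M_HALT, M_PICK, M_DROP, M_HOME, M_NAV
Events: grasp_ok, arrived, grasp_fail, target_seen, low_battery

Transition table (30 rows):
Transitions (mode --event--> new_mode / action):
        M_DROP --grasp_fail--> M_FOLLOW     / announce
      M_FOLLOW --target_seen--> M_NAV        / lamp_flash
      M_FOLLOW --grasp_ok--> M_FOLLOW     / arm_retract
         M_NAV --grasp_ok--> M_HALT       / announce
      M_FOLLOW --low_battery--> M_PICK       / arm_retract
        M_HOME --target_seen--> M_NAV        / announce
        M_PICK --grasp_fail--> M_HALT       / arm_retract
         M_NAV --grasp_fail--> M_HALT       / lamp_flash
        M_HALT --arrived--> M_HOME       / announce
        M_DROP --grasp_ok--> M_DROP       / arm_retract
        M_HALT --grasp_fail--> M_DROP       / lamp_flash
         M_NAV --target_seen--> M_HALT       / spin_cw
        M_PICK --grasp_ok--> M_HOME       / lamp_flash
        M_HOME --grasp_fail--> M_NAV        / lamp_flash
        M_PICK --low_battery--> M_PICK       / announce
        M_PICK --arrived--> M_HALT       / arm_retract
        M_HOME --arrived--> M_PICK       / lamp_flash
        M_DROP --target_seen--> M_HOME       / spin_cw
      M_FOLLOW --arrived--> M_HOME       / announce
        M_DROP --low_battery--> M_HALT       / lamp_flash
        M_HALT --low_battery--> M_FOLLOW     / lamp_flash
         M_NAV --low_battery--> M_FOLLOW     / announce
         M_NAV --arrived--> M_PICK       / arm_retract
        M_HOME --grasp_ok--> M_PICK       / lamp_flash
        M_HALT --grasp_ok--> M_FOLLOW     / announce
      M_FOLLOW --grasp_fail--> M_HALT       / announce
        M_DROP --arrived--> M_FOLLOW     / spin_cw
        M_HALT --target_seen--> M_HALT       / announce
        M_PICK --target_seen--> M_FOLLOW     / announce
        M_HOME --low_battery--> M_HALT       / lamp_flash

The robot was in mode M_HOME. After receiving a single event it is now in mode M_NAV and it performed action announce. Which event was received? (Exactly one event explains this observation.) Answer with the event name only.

try grasp_ok: (M_HOME, grasp_ok) → (M_PICK, lamp_flash)
try arrived: (M_HOME, arrived) → (M_PICK, lamp_flash)
try grasp_fail: (M_HOME, grasp_fail) → (M_NAV, lamp_flash)
try target_seen: (M_HOME, target_seen) → (M_NAV, announce)  ← matches
try low_battery: (M_HOME, low_battery) → (M_HALT, lamp_flash)

target_seen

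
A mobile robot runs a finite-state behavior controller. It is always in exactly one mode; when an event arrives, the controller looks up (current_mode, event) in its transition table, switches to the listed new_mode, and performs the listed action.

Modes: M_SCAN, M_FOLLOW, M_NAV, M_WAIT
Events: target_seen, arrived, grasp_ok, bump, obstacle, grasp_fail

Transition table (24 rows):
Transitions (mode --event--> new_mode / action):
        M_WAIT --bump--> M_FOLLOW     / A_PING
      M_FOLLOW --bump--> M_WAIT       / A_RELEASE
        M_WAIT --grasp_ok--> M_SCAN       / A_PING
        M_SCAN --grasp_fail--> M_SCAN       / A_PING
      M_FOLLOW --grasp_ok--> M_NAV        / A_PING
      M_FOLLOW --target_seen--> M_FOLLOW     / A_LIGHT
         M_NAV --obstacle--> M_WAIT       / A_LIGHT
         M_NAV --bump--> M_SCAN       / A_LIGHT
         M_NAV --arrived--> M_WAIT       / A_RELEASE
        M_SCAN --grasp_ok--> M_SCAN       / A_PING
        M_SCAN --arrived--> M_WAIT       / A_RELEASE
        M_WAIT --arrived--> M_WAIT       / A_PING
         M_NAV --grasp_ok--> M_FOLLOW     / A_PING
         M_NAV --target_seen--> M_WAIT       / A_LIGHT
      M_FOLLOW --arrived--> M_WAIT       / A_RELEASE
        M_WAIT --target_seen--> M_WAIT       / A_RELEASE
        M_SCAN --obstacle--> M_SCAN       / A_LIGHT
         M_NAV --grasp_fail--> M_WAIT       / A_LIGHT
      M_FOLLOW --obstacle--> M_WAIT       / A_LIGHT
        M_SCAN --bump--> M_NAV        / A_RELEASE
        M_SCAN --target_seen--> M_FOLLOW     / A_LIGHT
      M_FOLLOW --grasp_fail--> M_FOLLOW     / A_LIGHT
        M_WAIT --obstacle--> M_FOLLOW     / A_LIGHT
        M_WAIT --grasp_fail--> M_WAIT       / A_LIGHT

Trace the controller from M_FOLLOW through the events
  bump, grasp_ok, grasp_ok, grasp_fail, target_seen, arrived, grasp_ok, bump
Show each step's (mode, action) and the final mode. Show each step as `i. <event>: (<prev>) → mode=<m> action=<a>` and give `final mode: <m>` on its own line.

1. bump: (M_FOLLOW) → mode=M_WAIT action=A_RELEASE
2. grasp_ok: (M_WAIT) → mode=M_SCAN action=A_PING
3. grasp_ok: (M_SCAN) → mode=M_SCAN action=A_PING
4. grasp_fail: (M_SCAN) → mode=M_SCAN action=A_PING
5. target_seen: (M_SCAN) → mode=M_FOLLOW action=A_LIGHT
6. arrived: (M_FOLLOW) → mode=M_WAIT action=A_RELEASE
7. grasp_ok: (M_WAIT) → mode=M_SCAN action=A_PING
8. bump: (M_SCAN) → mode=M_NAV action=A_RELEASE

final mode: M_NAV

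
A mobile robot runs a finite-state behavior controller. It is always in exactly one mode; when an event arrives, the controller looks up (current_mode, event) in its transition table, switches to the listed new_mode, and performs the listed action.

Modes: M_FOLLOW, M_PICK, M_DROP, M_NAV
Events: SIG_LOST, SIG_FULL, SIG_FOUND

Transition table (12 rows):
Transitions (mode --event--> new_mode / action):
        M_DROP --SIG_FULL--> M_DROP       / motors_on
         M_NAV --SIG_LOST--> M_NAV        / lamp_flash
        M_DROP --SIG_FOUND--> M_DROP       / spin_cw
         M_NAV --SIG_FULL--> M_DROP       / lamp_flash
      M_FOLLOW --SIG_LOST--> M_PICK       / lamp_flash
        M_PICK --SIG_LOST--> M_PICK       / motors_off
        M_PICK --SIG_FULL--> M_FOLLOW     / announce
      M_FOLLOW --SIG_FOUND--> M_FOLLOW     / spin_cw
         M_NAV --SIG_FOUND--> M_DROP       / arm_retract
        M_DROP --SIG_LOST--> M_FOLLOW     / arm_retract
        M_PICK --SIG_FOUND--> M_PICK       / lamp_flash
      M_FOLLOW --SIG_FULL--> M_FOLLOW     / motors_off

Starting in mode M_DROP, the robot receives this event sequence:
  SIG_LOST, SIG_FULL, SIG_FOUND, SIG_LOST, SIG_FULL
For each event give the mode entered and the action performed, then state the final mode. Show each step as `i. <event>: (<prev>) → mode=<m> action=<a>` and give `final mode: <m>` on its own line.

1. SIG_LOST: (M_DROP) → mode=M_FOLLOW action=arm_retract
2. SIG_FULL: (M_FOLLOW) → mode=M_FOLLOW action=motors_off
3. SIG_FOUND: (M_FOLLOW) → mode=M_FOLLOW action=spin_cw
4. SIG_LOST: (M_FOLLOW) → mode=M_PICK action=lamp_flash
5. SIG_FULL: (M_PICK) → mode=M_FOLLOW action=announce

final mode: M_FOLLOW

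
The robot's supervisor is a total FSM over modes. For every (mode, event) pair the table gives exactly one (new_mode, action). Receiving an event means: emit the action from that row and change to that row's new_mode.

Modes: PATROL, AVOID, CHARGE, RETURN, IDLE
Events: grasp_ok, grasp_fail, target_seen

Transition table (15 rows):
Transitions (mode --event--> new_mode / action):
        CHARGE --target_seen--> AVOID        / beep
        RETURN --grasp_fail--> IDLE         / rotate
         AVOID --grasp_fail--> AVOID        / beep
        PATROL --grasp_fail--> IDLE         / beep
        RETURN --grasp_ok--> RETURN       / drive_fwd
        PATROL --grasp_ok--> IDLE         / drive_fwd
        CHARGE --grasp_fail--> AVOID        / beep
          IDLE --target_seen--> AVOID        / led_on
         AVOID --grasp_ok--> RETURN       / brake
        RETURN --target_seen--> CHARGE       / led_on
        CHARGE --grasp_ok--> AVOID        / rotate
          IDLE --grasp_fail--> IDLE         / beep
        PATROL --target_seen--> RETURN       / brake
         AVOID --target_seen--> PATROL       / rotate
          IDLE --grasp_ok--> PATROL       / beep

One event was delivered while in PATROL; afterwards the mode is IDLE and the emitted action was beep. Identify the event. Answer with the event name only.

try grasp_ok: (PATROL, grasp_ok) → (IDLE, drive_fwd)
try grasp_fail: (PATROL, grasp_fail) → (IDLE, beep)  ← matches
try target_seen: (PATROL, target_seen) → (RETURN, brake)

grasp_fail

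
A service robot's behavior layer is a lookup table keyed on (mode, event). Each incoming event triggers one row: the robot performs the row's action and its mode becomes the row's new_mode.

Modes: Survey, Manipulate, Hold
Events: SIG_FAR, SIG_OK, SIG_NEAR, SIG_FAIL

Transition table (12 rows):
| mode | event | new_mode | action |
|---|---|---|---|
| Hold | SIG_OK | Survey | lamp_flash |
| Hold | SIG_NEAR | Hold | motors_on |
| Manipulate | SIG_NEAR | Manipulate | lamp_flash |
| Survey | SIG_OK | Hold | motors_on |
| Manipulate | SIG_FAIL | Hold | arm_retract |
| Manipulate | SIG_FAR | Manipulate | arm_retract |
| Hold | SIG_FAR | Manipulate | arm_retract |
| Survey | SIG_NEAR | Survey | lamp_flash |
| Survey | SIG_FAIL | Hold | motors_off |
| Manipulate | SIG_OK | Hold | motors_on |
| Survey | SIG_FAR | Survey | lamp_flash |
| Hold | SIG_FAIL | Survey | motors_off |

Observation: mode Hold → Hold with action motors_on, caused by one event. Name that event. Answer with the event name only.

SIG_NEAR

try SIG_FAR: (Hold, SIG_FAR) → (Manipulate, arm_retract)
try SIG_OK: (Hold, SIG_OK) → (Survey, lamp_flash)
try SIG_NEAR: (Hold, SIG_NEAR) → (Hold, motors_on)  ← matches
try SIG_FAIL: (Hold, SIG_FAIL) → (Survey, motors_off)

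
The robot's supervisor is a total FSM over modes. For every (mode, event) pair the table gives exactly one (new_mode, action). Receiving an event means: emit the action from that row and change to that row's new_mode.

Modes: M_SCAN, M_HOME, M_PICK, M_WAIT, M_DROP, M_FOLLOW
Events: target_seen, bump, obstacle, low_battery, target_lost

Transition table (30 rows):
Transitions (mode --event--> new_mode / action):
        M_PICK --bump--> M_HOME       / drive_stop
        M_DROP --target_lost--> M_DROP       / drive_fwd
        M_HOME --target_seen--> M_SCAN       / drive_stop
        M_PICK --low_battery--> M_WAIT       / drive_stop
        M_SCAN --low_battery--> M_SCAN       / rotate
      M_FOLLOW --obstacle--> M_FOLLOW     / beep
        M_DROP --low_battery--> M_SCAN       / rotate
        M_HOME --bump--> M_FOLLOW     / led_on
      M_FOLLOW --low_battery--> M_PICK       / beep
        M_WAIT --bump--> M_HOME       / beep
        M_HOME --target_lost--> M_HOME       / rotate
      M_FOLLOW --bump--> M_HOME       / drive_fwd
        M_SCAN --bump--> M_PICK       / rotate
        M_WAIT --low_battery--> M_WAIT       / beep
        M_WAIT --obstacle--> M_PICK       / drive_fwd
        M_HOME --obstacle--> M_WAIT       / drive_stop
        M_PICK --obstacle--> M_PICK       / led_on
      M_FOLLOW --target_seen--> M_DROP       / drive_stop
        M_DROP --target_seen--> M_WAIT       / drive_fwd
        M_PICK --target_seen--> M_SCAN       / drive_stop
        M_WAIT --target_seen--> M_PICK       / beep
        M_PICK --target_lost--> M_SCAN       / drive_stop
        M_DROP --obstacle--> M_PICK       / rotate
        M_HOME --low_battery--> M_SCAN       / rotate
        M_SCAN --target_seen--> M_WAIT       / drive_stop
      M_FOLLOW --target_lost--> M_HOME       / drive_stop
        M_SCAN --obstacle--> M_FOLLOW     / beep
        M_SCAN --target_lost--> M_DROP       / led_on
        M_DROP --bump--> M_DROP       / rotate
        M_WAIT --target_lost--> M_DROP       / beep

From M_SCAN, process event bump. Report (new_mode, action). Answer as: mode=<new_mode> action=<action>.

mode=M_PICK action=rotate

current mode = M_SCAN; filter table to that mode:
  (M_SCAN, low_battery) → (M_SCAN, rotate)
  (M_SCAN, bump) → (M_PICK, rotate)  ← event matches
  (M_SCAN, target_seen) → (M_WAIT, drive_stop)
  (M_SCAN, obstacle) → (M_FOLLOW, beep)
  (M_SCAN, target_lost) → (M_DROP, led_on)
event = bump selects (M_PICK, rotate)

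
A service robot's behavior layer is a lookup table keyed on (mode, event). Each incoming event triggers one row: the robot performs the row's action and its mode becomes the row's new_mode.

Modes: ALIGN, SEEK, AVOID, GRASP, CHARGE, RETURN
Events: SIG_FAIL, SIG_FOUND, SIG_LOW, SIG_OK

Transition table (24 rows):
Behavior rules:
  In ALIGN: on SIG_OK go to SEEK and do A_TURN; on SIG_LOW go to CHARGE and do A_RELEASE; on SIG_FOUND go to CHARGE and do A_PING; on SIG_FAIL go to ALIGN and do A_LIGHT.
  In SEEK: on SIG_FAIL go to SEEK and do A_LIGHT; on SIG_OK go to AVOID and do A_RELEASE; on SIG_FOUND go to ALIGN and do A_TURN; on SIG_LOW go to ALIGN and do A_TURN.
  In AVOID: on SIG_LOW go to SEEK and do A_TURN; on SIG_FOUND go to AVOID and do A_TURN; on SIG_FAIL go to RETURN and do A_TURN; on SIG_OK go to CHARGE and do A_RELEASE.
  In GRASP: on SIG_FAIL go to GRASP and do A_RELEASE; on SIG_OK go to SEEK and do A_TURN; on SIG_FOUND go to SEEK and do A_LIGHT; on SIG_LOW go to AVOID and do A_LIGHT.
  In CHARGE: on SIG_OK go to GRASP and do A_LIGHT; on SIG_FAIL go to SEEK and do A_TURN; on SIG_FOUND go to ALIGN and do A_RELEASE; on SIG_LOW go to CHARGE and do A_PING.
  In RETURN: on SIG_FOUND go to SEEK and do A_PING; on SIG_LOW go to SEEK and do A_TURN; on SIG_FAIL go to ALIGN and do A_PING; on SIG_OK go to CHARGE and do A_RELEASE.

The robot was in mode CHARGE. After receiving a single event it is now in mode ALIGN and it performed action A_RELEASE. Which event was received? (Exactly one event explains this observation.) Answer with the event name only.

try SIG_FAIL: (CHARGE, SIG_FAIL) → (SEEK, A_TURN)
try SIG_FOUND: (CHARGE, SIG_FOUND) → (ALIGN, A_RELEASE)  ← matches
try SIG_LOW: (CHARGE, SIG_LOW) → (CHARGE, A_PING)
try SIG_OK: (CHARGE, SIG_OK) → (GRASP, A_LIGHT)

SIG_FOUND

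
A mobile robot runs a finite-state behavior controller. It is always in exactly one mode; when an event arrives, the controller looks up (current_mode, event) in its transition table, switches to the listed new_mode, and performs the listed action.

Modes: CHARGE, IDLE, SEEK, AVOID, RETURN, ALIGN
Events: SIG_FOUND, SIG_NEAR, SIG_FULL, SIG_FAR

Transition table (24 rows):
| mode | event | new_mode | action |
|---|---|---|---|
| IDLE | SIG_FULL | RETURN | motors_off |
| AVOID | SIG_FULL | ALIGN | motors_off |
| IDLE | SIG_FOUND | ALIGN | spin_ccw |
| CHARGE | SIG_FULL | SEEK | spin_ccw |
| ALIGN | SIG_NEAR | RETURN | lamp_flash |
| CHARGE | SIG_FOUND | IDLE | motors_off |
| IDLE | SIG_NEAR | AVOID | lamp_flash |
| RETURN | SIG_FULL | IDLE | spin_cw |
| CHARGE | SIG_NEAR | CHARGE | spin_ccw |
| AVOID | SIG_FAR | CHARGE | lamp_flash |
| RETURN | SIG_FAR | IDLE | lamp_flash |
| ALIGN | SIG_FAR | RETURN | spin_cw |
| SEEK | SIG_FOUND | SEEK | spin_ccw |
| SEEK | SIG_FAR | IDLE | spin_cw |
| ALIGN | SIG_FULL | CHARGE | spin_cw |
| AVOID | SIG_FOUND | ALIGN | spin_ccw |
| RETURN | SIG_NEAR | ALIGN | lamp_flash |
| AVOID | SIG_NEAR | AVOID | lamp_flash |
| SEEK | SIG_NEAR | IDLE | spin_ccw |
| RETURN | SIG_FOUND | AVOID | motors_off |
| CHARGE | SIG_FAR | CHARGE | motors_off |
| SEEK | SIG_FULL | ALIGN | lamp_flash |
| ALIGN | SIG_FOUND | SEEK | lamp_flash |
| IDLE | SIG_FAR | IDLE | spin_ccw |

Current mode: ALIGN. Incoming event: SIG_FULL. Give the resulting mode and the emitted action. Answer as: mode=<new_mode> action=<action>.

current mode = ALIGN; filter table to that mode:
  (ALIGN, SIG_NEAR) → (RETURN, lamp_flash)
  (ALIGN, SIG_FAR) → (RETURN, spin_cw)
  (ALIGN, SIG_FULL) → (CHARGE, spin_cw)  ← event matches
  (ALIGN, SIG_FOUND) → (SEEK, lamp_flash)
event = SIG_FULL selects (CHARGE, spin_cw)

mode=CHARGE action=spin_cw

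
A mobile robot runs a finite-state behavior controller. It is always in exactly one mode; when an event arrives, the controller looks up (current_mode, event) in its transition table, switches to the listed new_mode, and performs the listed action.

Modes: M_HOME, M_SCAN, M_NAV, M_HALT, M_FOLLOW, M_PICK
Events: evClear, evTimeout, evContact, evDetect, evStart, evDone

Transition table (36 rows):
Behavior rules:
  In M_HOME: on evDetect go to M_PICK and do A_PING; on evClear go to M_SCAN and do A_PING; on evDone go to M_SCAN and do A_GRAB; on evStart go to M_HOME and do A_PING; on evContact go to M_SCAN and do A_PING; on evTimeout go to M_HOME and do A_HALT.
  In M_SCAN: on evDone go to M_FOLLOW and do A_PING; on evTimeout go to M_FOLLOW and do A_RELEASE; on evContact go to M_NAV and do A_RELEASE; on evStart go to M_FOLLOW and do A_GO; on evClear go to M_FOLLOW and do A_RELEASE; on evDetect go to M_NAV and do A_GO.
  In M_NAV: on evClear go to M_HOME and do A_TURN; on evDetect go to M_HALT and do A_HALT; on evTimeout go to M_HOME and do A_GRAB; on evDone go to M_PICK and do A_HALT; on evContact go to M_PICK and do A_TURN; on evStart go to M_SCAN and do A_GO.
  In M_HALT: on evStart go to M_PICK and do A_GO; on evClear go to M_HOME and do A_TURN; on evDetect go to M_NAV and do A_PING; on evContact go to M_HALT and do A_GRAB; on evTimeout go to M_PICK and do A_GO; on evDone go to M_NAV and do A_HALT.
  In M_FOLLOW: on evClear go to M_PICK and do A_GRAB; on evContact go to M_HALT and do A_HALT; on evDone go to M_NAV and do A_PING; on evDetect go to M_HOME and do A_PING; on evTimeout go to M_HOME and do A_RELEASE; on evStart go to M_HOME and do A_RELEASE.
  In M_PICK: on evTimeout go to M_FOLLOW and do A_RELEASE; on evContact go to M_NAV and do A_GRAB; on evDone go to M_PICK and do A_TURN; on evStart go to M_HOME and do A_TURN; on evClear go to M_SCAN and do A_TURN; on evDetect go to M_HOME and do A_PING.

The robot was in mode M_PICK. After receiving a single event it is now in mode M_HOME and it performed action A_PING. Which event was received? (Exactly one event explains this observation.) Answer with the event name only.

evDetect

try evClear: (M_PICK, evClear) → (M_SCAN, A_TURN)
try evTimeout: (M_PICK, evTimeout) → (M_FOLLOW, A_RELEASE)
try evContact: (M_PICK, evContact) → (M_NAV, A_GRAB)
try evDetect: (M_PICK, evDetect) → (M_HOME, A_PING)  ← matches
try evStart: (M_PICK, evStart) → (M_HOME, A_TURN)
try evDone: (M_PICK, evDone) → (M_PICK, A_TURN)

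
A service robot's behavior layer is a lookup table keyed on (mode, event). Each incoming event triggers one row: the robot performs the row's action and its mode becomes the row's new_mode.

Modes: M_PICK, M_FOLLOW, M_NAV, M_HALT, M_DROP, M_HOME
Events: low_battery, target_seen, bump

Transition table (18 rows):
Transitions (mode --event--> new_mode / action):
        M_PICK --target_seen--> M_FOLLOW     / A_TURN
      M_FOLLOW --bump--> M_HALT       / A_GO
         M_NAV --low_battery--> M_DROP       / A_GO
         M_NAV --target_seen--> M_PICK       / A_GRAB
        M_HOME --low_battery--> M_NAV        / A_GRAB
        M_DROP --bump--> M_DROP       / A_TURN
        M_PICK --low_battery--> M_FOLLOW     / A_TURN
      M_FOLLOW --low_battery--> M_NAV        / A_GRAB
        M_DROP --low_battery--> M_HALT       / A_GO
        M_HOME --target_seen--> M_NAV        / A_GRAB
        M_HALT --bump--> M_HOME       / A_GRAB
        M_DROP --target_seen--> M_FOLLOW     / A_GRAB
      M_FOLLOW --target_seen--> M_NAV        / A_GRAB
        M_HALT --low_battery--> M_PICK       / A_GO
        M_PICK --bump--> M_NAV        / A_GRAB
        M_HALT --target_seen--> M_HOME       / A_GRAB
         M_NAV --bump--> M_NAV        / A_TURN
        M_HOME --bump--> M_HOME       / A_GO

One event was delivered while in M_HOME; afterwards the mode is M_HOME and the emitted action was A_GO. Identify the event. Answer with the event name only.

try low_battery: (M_HOME, low_battery) → (M_NAV, A_GRAB)
try target_seen: (M_HOME, target_seen) → (M_NAV, A_GRAB)
try bump: (M_HOME, bump) → (M_HOME, A_GO)  ← matches

bump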